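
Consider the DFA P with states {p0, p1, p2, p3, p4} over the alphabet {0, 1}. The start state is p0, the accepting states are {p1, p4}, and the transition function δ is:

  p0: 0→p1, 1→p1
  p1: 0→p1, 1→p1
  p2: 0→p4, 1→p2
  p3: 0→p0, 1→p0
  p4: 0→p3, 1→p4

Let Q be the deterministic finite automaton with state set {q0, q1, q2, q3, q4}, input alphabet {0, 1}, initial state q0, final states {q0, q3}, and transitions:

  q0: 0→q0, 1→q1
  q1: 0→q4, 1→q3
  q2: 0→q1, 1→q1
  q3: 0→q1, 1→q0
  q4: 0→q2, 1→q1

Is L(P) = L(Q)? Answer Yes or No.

No

The string 1 is accepted by P but rejected by Q.
So L(P) ≠ L(Q).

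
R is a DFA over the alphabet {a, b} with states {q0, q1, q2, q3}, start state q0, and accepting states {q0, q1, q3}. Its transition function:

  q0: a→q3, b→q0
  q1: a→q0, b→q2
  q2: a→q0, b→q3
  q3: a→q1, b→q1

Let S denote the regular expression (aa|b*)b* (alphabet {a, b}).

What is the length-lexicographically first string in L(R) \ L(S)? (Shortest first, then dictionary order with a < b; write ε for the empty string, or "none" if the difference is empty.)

The string a is accepted by R but not by S.
No shorter string lies in the difference, and a is the lexicographically first length-1 string in L(R) \ L(S).

a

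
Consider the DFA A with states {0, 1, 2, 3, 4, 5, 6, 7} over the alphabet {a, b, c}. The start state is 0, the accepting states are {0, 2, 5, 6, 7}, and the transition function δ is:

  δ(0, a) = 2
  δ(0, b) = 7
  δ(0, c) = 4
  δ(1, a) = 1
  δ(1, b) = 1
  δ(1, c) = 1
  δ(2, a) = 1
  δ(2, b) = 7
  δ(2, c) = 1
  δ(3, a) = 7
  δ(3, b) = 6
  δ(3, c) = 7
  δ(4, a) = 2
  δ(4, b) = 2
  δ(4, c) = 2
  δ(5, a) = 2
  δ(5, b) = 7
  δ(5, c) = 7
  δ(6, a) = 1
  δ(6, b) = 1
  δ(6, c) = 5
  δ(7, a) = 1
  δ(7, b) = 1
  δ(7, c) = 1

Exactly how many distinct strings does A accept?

10

The useful subgraph on states {0, 2, 4, 7} is acyclic, so L(A) is finite; the longest accepting path visits 4 useful states, giving maximum string length 3.
Counting accepting paths from 0 by length: 1 of length 0, 2 of length 1, 4 of length 2, 3 of length 3. Total 10.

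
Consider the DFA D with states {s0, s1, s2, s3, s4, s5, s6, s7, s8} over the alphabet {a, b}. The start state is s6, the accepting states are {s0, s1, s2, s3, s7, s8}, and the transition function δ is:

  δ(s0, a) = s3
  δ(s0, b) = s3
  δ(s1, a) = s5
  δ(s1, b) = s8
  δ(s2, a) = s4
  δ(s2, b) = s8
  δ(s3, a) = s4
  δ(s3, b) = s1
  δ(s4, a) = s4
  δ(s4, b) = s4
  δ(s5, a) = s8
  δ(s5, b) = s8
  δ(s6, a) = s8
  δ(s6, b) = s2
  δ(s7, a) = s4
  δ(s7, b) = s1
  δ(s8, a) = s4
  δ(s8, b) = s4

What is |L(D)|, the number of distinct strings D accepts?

3

The useful subgraph on states {s2, s6, s8} is acyclic, so L(D) is finite; the longest accepting path visits 3 useful states, giving maximum string length 2.
Counting accepting paths from s6 by length: 2 of length 1, 1 of length 2. Total 3.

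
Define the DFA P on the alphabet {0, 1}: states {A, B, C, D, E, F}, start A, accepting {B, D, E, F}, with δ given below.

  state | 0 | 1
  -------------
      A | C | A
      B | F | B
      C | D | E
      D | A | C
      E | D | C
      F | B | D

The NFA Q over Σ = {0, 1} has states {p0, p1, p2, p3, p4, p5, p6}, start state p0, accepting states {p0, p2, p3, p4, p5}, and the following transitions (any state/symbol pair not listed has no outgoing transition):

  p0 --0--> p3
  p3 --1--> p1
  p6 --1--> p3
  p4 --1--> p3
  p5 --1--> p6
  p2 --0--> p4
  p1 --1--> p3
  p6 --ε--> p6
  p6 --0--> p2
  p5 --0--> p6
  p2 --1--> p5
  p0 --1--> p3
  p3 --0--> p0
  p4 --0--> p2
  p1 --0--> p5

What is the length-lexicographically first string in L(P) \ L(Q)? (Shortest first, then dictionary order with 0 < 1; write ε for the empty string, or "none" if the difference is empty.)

The string 01 is accepted by P but not by Q.
No shorter string lies in the difference, and 01 is the lexicographically first length-2 string in L(P) \ L(Q).

01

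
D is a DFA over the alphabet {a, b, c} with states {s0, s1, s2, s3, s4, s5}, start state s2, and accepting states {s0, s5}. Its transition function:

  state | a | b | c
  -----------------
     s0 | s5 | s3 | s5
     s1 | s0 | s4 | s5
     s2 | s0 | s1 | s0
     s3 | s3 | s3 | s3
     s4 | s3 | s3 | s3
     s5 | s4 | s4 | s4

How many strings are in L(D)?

The useful subgraph on states {s0, s1, s2, s5} is acyclic, so L(D) is finite; the longest accepting path visits 4 useful states, giving maximum string length 3.
Counting accepting paths from s2 by length: 2 of length 1, 6 of length 2, 2 of length 3. Total 10.

10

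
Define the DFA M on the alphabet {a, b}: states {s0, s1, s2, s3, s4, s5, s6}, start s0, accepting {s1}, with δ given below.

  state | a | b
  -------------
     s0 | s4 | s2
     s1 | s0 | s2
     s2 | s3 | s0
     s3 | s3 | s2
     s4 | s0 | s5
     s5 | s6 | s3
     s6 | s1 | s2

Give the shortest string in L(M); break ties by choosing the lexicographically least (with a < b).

A breadth-first search from s0 reaches an accepting state first via the path s0 → s4 → s5 → s6 → s1 on input abaa.
No string of length < 4 is accepted (BFS exhausts all shorter strings without reaching an accepting state), and abaa is the lexicographically least accepting string of length 4.

abaa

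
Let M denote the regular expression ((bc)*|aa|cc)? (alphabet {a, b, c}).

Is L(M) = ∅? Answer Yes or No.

The empty string ε matches the expression, so it belongs to L(M).
Since L(M) contains at least one string, it is not empty.

No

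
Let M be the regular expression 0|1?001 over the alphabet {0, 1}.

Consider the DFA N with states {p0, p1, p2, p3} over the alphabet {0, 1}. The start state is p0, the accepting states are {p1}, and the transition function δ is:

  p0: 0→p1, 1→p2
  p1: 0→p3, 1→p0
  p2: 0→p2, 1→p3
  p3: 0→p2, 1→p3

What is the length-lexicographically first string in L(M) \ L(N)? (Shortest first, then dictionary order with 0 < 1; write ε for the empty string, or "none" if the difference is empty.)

The string 001 is accepted by M but not by N.
No shorter string lies in the difference, and 001 is the lexicographically first length-3 string in L(M) \ L(N).

001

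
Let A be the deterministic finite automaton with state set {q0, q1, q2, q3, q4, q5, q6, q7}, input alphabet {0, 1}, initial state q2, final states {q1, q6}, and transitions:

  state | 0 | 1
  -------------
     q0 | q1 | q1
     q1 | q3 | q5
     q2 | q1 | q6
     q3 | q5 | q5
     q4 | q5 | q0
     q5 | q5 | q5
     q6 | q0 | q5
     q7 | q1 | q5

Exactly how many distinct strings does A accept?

4

The useful subgraph on states {q0, q1, q2, q6} is acyclic, so L(A) is finite; the longest accepting path visits 4 useful states, giving maximum string length 3.
Counting accepting paths from q2 by length: 2 of length 1, 2 of length 3. Total 4.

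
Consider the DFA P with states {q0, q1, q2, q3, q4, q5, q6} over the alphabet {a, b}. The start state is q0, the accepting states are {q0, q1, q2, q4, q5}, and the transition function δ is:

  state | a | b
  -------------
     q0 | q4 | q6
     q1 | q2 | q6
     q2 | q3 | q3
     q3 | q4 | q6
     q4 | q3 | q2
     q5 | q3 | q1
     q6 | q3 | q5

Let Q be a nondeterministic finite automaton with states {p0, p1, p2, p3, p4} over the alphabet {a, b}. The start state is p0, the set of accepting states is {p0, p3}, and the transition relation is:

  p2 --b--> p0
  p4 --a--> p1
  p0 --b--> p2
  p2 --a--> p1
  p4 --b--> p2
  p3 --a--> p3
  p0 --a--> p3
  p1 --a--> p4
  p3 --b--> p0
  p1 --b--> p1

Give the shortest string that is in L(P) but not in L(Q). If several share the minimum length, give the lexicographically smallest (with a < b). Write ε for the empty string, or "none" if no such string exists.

The string baa is accepted by P but not by Q.
No shorter string lies in the difference, and baa is the lexicographically first length-3 string in L(P) \ L(Q).

baa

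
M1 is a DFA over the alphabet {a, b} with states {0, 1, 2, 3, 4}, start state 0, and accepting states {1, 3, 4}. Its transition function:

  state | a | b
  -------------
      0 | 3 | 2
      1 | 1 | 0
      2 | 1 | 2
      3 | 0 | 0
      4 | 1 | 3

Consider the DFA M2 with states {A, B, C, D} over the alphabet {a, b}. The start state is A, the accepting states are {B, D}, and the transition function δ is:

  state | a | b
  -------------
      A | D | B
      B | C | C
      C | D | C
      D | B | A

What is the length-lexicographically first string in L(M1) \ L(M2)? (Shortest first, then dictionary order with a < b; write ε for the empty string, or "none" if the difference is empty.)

ba

The string ba is accepted by M1 but not by M2.
No shorter string lies in the difference, and ba is the lexicographically first length-2 string in L(M1) \ L(M2).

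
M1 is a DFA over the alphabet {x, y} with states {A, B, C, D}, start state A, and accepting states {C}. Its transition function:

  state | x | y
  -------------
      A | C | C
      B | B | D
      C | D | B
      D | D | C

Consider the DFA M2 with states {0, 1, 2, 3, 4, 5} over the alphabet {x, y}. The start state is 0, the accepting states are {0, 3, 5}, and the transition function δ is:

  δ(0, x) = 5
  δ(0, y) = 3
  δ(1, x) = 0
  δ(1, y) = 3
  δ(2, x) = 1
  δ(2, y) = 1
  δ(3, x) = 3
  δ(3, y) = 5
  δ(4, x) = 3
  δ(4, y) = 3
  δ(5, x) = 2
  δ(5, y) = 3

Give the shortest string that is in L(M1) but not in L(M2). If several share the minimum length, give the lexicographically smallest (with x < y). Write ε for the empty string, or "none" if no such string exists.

xxy

The string xxy is accepted by M1 but not by M2.
No shorter string lies in the difference, and xxy is the lexicographically first length-3 string in L(M1) \ L(M2).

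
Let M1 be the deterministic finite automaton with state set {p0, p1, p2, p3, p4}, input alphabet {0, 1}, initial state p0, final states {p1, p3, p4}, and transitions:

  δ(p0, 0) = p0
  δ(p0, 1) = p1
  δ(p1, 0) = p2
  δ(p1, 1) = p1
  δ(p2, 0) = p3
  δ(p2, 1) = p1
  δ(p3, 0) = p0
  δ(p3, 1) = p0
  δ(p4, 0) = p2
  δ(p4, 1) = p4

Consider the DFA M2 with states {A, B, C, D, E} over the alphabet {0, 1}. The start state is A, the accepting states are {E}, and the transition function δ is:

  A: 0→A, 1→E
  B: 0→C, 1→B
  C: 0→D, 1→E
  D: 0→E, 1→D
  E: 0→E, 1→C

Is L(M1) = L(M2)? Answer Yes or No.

The string 11 is accepted by M1 but rejected by M2.
So L(M1) ≠ L(M2).

No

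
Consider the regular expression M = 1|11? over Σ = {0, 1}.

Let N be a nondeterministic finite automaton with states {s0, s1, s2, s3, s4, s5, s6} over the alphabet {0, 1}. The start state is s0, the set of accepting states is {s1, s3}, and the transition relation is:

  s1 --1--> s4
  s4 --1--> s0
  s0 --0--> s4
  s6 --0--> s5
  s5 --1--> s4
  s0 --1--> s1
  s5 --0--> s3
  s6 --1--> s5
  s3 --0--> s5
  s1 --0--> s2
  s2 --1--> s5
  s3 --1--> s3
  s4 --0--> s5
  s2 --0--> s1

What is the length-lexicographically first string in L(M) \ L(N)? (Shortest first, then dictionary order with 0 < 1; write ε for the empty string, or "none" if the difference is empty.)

11

The string 11 is accepted by M but not by N.
No shorter string lies in the difference, and 11 is the lexicographically first length-2 string in L(M) \ L(N).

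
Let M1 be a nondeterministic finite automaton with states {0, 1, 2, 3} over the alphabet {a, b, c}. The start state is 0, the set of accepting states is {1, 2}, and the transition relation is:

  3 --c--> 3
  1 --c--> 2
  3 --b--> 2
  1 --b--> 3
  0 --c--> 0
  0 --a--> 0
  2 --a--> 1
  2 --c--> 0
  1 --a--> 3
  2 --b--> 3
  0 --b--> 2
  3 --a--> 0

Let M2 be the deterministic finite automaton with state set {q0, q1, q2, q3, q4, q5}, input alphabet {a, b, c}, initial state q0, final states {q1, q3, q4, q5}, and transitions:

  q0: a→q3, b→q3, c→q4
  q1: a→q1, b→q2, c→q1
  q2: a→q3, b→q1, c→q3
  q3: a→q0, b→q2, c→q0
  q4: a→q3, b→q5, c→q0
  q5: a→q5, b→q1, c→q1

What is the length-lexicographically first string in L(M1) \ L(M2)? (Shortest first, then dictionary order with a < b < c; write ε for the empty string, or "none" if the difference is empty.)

The string ab is accepted by M1 but not by M2.
No shorter string lies in the difference, and ab is the lexicographically first length-2 string in L(M1) \ L(M2).

ab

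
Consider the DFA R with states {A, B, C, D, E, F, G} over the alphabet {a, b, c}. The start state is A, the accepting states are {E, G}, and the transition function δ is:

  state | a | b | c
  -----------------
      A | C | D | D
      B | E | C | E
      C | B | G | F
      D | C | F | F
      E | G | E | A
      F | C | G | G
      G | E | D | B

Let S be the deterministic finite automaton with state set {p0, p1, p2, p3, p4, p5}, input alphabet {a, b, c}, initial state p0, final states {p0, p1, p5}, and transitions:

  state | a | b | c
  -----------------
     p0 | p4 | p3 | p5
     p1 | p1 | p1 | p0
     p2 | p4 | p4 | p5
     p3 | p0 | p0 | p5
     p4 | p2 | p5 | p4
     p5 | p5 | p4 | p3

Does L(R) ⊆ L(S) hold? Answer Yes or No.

The string aaa is in L(R) but not in L(S).
So L(R) ⊄ L(S).

No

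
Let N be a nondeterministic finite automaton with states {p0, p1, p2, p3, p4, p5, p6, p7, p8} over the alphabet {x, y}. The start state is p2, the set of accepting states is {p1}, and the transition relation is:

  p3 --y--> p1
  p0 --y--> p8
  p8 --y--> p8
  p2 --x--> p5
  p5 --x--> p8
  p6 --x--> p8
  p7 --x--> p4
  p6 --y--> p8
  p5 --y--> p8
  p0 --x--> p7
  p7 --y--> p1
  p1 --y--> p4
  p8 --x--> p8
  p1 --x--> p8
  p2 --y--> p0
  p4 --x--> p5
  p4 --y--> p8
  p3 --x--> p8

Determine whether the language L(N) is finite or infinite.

finite

The useful states (reachable from p2 and able to reach an accepting state) are {p0, p1, p2, p7}.
Restricted to these states the transition graph has no cycle, so every accepting path has bounded length and L is finite.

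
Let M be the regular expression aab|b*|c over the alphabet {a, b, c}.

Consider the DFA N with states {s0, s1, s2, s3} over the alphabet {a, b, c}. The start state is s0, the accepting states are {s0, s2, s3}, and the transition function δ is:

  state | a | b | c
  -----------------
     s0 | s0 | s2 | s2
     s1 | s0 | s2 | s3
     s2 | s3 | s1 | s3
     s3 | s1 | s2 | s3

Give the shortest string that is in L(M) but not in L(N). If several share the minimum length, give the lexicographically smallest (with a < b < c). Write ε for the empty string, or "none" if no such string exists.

bb

The string bb is accepted by M but not by N.
No shorter string lies in the difference, and bb is the lexicographically first length-2 string in L(M) \ L(N).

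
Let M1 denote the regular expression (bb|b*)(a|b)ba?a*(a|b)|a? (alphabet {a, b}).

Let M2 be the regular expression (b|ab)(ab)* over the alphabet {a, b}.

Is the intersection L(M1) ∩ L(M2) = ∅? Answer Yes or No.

No

The string abab is accepted by both M1 and M2.
Hence L(M1) ∩ L(M2) ≠ ∅.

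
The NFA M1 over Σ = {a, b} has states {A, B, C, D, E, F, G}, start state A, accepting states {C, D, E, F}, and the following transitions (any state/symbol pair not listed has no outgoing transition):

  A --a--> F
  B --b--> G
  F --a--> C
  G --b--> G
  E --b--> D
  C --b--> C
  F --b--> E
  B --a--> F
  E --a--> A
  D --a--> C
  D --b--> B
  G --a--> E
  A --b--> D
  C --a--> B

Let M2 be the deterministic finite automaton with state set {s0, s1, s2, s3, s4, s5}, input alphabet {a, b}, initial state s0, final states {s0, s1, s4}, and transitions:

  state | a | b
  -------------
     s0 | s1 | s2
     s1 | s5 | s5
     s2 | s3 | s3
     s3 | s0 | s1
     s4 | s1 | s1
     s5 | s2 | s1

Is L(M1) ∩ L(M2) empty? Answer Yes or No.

No

The string a is accepted by both M1 and M2.
Hence L(M1) ∩ L(M2) ≠ ∅.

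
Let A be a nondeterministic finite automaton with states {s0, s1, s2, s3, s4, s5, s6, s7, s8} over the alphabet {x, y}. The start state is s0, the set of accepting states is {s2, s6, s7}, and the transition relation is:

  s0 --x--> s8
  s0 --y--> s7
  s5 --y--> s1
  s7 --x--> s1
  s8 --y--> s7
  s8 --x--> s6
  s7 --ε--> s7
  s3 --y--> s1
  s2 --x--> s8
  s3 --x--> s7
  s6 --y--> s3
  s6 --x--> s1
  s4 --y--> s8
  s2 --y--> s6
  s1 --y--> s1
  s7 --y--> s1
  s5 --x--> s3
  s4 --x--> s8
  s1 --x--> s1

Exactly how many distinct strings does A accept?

The useful subgraph on states {s0, s3, s6, s7, s8} is acyclic, so L(A) is finite; the longest accepting path visits 5 useful states, giving maximum string length 4.
Counting accepting paths from s0 by length: 1 of length 1, 2 of length 2, 1 of length 4. Total 4.

4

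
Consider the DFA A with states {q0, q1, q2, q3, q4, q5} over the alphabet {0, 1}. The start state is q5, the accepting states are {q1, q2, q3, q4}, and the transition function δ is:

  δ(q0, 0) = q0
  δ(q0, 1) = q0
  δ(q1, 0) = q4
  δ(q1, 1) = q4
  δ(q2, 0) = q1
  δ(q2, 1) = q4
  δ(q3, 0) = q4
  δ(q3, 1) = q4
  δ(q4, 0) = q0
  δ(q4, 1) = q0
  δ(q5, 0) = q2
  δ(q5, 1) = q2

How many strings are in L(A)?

The useful subgraph on states {q1, q2, q4, q5} is acyclic, so L(A) is finite; the longest accepting path visits 4 useful states, giving maximum string length 3.
Counting accepting paths from q5 by length: 2 of length 1, 4 of length 2, 4 of length 3. Total 10.

10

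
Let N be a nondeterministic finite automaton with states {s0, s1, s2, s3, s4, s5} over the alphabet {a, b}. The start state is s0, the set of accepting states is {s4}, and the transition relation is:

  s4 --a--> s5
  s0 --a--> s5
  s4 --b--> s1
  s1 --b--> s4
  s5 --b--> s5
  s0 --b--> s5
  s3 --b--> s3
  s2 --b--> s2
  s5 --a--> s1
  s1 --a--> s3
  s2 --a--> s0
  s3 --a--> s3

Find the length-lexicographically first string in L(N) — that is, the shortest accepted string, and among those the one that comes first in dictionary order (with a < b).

aab

A breadth-first search from s0 reaches an accepting state first via the path s0 → s5 → s1 → s4 on input aab.
No string of length < 3 is accepted (BFS exhausts all shorter strings without reaching an accepting state), and aab is the lexicographically least accepting string of length 3.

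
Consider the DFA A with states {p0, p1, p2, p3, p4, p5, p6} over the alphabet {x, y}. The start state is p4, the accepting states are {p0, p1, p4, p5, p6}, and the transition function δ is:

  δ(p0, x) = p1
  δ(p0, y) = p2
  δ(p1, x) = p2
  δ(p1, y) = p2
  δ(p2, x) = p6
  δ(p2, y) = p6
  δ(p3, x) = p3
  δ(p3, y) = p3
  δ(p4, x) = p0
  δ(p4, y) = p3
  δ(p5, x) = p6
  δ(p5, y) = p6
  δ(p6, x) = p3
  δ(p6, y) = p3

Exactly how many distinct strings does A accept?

9

The useful subgraph on states {p0, p1, p2, p4, p6} is acyclic, so L(A) is finite; the longest accepting path visits 5 useful states, giving maximum string length 4.
Counting accepting paths from p4 by length: 1 of length 0, 1 of length 1, 1 of length 2, 2 of length 3, 4 of length 4. Total 9.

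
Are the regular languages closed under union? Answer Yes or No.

Given DFAs for L₁ and L₂, run them in parallel: the product automaton on Q₁ × Q₂ that accepts when either component is accepting recognises L₁ ∪ L₂ (equivalently, R₁ | R₂ is a regular expression for it).
So the regular languages are closed under union.

Yes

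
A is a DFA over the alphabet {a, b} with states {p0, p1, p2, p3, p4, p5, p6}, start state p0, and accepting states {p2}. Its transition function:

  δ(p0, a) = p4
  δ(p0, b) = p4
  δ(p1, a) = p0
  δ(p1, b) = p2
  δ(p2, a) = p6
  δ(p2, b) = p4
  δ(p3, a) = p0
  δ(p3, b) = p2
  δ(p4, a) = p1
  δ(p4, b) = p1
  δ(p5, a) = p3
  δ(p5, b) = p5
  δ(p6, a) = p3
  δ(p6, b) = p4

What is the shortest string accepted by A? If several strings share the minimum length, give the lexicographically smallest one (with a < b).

aab

A breadth-first search from p0 reaches an accepting state first via the path p0 → p4 → p1 → p2 on input aab.
No string of length < 3 is accepted (BFS exhausts all shorter strings without reaching an accepting state), and aab is the lexicographically least accepting string of length 3.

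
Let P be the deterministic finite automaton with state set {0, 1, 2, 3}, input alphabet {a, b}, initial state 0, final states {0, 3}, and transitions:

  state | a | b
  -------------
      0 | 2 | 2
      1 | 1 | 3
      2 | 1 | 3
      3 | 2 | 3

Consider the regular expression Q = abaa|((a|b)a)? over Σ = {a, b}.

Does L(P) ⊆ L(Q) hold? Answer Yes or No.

No

The string ab is in L(P) but not in L(Q).
So L(P) ⊄ L(Q).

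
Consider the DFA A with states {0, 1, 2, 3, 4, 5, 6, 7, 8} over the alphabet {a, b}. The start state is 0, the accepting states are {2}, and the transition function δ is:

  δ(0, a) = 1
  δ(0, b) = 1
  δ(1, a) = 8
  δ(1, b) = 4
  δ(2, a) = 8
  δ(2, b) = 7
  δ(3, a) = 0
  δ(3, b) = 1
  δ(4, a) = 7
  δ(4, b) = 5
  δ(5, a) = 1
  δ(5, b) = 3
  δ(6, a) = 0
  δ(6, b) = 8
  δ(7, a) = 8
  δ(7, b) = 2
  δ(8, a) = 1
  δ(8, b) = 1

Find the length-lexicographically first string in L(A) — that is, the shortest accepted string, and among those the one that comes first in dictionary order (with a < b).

abab

A breadth-first search from 0 reaches an accepting state first via the path 0 → 1 → 4 → 7 → 2 on input abab.
No string of length < 4 is accepted (BFS exhausts all shorter strings without reaching an accepting state), and abab is the lexicographically least accepting string of length 4.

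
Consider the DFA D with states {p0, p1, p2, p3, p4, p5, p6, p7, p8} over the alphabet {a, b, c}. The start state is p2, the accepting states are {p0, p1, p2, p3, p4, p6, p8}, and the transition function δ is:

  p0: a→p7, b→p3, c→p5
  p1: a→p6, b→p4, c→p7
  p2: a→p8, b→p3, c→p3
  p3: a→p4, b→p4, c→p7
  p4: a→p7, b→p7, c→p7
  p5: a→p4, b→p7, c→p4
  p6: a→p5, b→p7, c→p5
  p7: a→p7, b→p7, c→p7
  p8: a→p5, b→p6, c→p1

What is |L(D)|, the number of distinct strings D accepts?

22

The useful subgraph on states {p1, p2, p3, p4, p5, p6, p8} is acyclic, so L(D) is finite; the longest accepting path visits 6 useful states, giving maximum string length 5.
Counting accepting paths from p2 by length: 1 of length 0, 3 of length 1, 6 of length 2, 4 of length 3, 4 of length 4, 4 of length 5. Total 22.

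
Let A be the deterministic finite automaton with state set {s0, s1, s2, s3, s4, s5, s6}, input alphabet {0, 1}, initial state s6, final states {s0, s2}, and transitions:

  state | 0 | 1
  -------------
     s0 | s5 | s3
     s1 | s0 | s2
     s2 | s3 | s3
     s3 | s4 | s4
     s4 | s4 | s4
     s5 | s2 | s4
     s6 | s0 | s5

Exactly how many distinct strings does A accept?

The useful subgraph on states {s0, s2, s5, s6} is acyclic, so L(A) is finite; the longest accepting path visits 4 useful states, giving maximum string length 3.
Counting accepting paths from s6 by length: 1 of length 1, 1 of length 2, 1 of length 3. Total 3.

3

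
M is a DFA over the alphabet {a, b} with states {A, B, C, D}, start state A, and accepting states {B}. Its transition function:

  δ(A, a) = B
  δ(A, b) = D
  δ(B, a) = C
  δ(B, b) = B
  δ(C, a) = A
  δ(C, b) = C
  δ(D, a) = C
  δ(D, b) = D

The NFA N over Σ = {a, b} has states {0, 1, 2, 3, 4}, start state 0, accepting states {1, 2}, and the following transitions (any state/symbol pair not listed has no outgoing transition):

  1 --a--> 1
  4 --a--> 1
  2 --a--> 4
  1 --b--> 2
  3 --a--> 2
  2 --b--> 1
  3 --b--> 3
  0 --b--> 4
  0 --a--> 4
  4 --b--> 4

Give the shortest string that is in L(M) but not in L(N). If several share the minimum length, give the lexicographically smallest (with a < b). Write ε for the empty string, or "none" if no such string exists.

a

The string a is accepted by M but not by N.
No shorter string lies in the difference, and a is the lexicographically first length-1 string in L(M) \ L(N).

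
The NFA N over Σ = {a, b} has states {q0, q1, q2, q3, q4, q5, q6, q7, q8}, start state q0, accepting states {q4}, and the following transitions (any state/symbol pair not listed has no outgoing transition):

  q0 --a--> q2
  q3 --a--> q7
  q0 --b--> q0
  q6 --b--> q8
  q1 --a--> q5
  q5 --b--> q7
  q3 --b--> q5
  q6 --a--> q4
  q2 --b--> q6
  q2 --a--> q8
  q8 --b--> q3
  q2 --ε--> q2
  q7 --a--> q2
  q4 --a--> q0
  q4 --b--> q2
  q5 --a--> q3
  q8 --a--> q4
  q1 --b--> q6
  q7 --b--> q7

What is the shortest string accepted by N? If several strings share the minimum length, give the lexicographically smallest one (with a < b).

aaa

A breadth-first search from q0 reaches an accepting state first via the path q0 → q2 → q8 → q4 on input aaa.
No string of length < 3 is accepted (BFS exhausts all shorter strings without reaching an accepting state), and aaa is the lexicographically least accepting string of length 3.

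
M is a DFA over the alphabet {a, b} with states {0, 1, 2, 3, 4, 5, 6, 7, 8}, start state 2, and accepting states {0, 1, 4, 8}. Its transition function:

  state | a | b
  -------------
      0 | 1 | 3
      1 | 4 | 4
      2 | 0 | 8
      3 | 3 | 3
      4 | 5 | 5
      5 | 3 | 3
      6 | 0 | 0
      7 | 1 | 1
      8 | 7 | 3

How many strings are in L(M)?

11

The useful subgraph on states {0, 1, 2, 4, 7, 8} is acyclic, so L(M) is finite; the longest accepting path visits 5 useful states, giving maximum string length 4.
Counting accepting paths from 2 by length: 2 of length 1, 1 of length 2, 4 of length 3, 4 of length 4. Total 11.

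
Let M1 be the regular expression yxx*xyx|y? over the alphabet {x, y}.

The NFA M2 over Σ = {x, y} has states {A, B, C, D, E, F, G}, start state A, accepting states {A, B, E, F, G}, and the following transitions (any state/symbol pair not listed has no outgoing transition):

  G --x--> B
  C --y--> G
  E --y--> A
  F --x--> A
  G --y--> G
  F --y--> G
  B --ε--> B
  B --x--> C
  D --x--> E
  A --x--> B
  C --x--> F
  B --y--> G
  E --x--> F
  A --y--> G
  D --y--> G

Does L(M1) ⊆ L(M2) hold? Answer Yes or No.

Yes

Converting the expression M1 to a DFA (subset construction, then merging equivalent states) gives the minimal DFA with states {r0, r1, r2, r3, r4, r5, r6}, start state r0, accepting states {r0, r2, r6} and transitions r0: x→r1, y→r2; r1: x→r1, y→r1; r2: x→r3, y→r1; r3: x→r4, y→r1; r4: x→r4, y→r5; r5: x→r6, y→r1; r6: x→r1, y→r1.
Exploring the product automaton M1 × M2 from the start pair (r0, A), following both machines on each input symbol, reaches 14 state pairs: (r0, A), (r1, B), (r2, G), (r1, C), (r1, G), (r3, B), (r1, F), (r4, C), (r1, A), (r4, F), (r5, G), (r4, A), (r6, B), (r4, B).
M1 accepts in {r0, r2, r6} and M2 accepts in {A, B, E, F, G}. The reachable pairs whose M1-component is accepting are (r0, A), (r2, G), (r6, B); in each of them the M2-component is accepting too, so the product for L(M1) \ L(M2) (M1-component accepting, M2-component rejecting) has no reachable accepting pair and the difference is empty.
Hence every string in L(M1) is also in L(M2).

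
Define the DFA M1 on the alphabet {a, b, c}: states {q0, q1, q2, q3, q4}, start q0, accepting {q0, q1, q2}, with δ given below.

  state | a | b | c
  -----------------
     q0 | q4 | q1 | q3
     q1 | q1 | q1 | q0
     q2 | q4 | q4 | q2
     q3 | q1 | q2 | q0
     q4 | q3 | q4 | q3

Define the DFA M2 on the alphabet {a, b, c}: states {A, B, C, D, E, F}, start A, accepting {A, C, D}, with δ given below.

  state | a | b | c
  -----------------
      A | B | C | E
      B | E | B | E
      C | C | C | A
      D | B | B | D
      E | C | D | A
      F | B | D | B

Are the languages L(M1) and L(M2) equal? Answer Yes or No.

Exploring the product automaton M1 × M2 from the start pair (q0, A), following both machines on each input symbol, reaches 5 state pairs: (q0, A), (q4, B), (q1, C), (q3, E), (q2, D).
M1 accepts in {q0, q1, q2} and M2 accepts in {A, C, D}. In every reachable pair the two components are either both accepting — (q0, A), (q1, C), (q2, D) — or both non-accepting, so no string is accepted by exactly one of the machines: L(M1) \ L(M2) and L(M2) \ L(M1) are both empty.
Hence every string is accepted by M1 iff it is accepted by M2, and the two languages coincide.

Yes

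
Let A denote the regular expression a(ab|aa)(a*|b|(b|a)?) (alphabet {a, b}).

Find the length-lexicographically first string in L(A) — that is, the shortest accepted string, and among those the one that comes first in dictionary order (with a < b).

By inspection of the expression, no string of length less than 3 matches, and aaa is the lexicographically first match of length 3.

aaa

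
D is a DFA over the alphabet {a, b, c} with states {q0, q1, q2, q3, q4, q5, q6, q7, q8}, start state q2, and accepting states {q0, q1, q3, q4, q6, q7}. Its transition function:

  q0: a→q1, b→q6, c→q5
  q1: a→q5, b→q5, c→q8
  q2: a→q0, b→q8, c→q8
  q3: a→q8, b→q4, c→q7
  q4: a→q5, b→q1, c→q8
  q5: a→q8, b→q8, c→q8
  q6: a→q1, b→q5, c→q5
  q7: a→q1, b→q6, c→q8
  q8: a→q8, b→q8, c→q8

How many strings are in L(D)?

4

The useful subgraph on states {q0, q1, q2, q6} is acyclic, so L(D) is finite; the longest accepting path visits 4 useful states, giving maximum string length 3.
Counting accepting paths from q2 by length: 1 of length 1, 2 of length 2, 1 of length 3. Total 4.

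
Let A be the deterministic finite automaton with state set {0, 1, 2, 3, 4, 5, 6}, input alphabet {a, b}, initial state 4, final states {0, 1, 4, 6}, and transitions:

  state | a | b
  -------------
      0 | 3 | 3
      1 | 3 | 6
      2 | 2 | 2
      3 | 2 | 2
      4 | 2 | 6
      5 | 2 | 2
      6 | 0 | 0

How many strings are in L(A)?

4

The useful subgraph on states {0, 4, 6} is acyclic, so L(A) is finite; the longest accepting path visits 3 useful states, giving maximum string length 2.
Counting accepting paths from 4 by length: 1 of length 0, 1 of length 1, 2 of length 2. Total 4.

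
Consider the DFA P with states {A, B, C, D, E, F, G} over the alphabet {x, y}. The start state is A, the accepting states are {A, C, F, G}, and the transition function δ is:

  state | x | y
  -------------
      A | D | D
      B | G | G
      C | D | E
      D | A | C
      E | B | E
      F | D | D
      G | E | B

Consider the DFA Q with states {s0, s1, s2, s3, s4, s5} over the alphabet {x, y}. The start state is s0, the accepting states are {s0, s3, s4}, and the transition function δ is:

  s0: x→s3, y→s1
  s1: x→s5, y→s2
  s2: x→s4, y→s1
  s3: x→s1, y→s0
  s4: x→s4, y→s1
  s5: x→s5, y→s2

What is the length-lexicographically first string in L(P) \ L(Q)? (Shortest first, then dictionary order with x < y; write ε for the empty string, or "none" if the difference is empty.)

The string xx is accepted by P but not by Q.
No shorter string lies in the difference, and xx is the lexicographically first length-2 string in L(P) \ L(Q).

xx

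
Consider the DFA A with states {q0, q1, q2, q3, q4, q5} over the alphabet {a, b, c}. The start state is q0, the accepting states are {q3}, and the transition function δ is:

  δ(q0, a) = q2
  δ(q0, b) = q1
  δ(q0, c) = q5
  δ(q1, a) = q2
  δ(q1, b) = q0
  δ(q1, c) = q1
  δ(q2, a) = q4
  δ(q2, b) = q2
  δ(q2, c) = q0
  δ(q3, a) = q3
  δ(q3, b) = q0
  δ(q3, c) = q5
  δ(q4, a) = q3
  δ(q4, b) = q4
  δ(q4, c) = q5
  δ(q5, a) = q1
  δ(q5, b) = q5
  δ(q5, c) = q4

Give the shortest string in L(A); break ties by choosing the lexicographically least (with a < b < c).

A breadth-first search from q0 reaches an accepting state first via the path q0 → q2 → q4 → q3 on input aaa.
No string of length < 3 is accepted (BFS exhausts all shorter strings without reaching an accepting state), and aaa is the lexicographically least accepting string of length 3.

aaa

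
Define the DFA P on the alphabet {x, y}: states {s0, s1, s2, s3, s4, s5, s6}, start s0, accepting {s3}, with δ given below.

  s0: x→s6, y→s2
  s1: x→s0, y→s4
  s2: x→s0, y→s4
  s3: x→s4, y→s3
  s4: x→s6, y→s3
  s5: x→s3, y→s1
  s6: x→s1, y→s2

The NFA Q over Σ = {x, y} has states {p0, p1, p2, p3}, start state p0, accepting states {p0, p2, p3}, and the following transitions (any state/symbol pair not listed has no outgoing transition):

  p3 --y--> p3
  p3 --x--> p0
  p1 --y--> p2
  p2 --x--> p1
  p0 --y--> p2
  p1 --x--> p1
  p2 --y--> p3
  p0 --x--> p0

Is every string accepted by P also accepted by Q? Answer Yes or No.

Yes

Exploring the product automaton P × Q from the start pair (s0, p0), following both machines on each input symbol, reaches 13 state pairs: (s0, p0), (s6, p0), (s2, p2), (s1, p0), (s0, p1), (s4, p3), (s4, p2), (s6, p1), (s3, p3), (s1, p1), (s4, p0), (s3, p2), (s4, p1).
P accepts in {s3} and Q accepts in {p0, p2, p3}. The reachable pairs whose P-component is accepting are (s3, p3), (s3, p2); in each of them the Q-component is accepting too, so the product for L(P) \ L(Q) (P-component accepting, Q-component rejecting) has no reachable accepting pair and the difference is empty.
Hence every string in L(P) is also in L(Q).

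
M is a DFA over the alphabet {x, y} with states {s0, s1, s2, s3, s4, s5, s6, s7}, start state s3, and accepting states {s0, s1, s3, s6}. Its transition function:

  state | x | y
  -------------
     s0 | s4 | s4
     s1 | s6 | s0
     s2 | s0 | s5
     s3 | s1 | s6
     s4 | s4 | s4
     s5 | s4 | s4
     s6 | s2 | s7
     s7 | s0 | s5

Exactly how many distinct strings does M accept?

The useful subgraph on states {s0, s1, s2, s3, s6, s7} is acyclic, so L(M) is finite; the longest accepting path visits 5 useful states, giving maximum string length 4.
Counting accepting paths from s3 by length: 1 of length 0, 2 of length 1, 2 of length 2, 2 of length 3, 2 of length 4. Total 9.

9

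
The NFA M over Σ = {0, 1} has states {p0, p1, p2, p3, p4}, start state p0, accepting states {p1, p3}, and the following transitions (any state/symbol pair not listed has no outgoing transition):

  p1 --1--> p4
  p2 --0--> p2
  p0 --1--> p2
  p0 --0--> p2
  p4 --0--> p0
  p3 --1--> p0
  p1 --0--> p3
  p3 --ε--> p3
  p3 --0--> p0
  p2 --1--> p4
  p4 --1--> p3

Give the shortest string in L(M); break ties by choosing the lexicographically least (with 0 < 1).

011

A breadth-first search from p0 reaches an accepting state first via the path p0 → p2 → p4 → p3 on input 011.
No string of length < 3 is accepted (BFS exhausts all shorter strings without reaching an accepting state), and 011 is the lexicographically least accepting string of length 3.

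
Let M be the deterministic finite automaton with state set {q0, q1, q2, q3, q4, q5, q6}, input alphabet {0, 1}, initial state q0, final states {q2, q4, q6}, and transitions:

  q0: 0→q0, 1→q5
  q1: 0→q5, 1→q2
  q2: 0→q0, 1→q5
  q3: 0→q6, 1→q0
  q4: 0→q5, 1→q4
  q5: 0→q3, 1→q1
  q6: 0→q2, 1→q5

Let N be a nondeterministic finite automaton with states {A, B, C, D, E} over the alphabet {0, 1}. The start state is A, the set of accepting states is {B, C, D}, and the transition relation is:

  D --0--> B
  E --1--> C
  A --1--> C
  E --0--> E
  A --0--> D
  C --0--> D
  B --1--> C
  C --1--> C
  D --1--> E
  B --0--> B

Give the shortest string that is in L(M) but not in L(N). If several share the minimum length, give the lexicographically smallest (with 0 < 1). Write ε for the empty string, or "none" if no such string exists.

0100

The string 0100 is accepted by M but not by N.
No shorter string lies in the difference, and 0100 is the lexicographically first length-4 string in L(M) \ L(N).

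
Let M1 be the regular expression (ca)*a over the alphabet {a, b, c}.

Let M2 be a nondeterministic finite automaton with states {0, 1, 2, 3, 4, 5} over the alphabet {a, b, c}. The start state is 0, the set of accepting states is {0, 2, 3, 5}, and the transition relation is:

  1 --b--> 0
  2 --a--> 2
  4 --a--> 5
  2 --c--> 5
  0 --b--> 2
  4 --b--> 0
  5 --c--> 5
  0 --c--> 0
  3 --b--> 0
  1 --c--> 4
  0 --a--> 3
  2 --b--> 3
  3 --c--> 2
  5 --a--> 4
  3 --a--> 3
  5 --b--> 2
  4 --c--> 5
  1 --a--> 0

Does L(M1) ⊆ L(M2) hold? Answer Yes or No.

Converting the expression M1 to a DFA (subset construction, then merging equivalent states) gives the minimal DFA with states {r0, r1, r2, r3}, start state r0, accepting states {r1} and transitions r0: a→r1, b→r2, c→r3; r1: a→r2, b→r2, c→r2; r2: a→r2, b→r2, c→r2; r3: a→r0, b→r2, c→r2.
Exploring the product automaton M1 × M2 from the start pair (r0, 0), following both machines on each input symbol, reaches 15 state pairs: (r0, 0), (r1, 3), (r2, 2), (r3, 0), (r2, 3), (r2, 0), (r2, 5), (r0, 3), (r2, 4), (r3, 2), (r0, 2), (r1, 2), (r3, 5), (r0, 4), (r1, 5).
M1 accepts in {r1} and M2 accepts in {0, 2, 3, 5}. The reachable pairs whose M1-component is accepting are (r1, 3), (r1, 2), (r1, 5); in each of them the M2-component is accepting too, so the product for L(M1) \ L(M2) (M1-component accepting, M2-component rejecting) has no reachable accepting pair and the difference is empty.
Hence every string in L(M1) is also in L(M2).

Yes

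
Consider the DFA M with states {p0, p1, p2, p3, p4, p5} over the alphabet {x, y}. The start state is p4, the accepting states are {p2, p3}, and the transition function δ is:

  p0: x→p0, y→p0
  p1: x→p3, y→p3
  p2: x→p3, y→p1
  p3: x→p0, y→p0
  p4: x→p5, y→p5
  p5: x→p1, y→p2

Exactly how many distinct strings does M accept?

The useful subgraph on states {p1, p2, p3, p4, p5} is acyclic, so L(M) is finite; the longest accepting path visits 5 useful states, giving maximum string length 4.
Counting accepting paths from p4 by length: 2 of length 2, 6 of length 3, 4 of length 4. Total 12.

12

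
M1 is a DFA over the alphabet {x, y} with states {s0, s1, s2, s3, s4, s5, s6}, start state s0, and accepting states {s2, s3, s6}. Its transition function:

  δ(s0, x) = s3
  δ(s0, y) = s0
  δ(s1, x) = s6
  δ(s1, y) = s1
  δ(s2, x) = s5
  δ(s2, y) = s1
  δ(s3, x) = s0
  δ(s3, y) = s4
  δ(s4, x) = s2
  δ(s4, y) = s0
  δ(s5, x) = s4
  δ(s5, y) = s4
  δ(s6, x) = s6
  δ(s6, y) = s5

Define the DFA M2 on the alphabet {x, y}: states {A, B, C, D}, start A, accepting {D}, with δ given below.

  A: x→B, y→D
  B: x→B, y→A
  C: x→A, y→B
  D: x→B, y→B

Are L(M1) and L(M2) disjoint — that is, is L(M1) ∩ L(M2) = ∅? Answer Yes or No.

Yes

Exploring the product automaton M1 × M2 from the start pair (s0, A), following both machines on each input symbol, reaches 14 state pairs: (s0, A), (s3, B), (s0, D), (s0, B), (s4, A), (s2, B), (s5, B), (s1, A), (s4, B), (s6, B), (s1, D), (s5, A), (s1, B), (s4, D).
M1 accepts in {s2, s3, s6} and M2 accepts in {D}; no reachable pair has both components accepting, so no string drives both machines to acceptance simultaneously and L(M1) ∩ L(M2) = ∅.
So no string is accepted by both, and the intersection is empty.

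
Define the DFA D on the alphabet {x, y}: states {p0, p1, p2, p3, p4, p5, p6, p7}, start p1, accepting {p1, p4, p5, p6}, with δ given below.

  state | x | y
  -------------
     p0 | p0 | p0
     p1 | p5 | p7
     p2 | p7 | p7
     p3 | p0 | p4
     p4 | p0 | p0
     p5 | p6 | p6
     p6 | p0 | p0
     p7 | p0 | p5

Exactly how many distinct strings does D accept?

The useful subgraph on states {p1, p5, p6, p7} is acyclic, so L(D) is finite; the longest accepting path visits 4 useful states, giving maximum string length 3.
Counting accepting paths from p1 by length: 1 of length 0, 1 of length 1, 3 of length 2, 2 of length 3. Total 7.

7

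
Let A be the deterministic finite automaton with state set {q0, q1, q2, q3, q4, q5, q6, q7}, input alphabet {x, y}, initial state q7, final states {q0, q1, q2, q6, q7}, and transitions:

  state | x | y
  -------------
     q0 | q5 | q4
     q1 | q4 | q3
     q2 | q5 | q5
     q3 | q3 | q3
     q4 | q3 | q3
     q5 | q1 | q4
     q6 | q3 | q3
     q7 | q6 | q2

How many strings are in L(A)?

5

The useful subgraph on states {q1, q2, q5, q6, q7} is acyclic, so L(A) is finite; the longest accepting path visits 4 useful states, giving maximum string length 3.
Counting accepting paths from q7 by length: 1 of length 0, 2 of length 1, 2 of length 3. Total 5.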